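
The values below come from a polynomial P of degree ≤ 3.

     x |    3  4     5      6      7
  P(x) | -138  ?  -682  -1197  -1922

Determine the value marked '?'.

The 4 known points determine the degree-3 polynomial uniquely.
Write P(x) = ax^3 + bx^2 + cx + d. Substituting each data point gives a linear system:
  27a + 9b + 3c + d = -138
  125a + 25b + 5c + d = -682
  216a + 36b + 6c + d = -1197
  343a + 49b + 7c + d = -1922
Solving the system yields a = -6, b = 3, c = -2, d = 3.
So P(x) = -6x^3 + 3x^2 - 2x + 3.
Then P(4) = -341.

-341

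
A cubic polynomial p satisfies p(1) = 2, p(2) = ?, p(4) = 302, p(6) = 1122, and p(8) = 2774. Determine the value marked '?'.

The 4 known points determine the degree-3 polynomial uniquely.
Write p(x) = ax^3 + bx^2 + cx + d. Substituting each data point gives a linear system:
  a + b + c + d = 2
  64a + 16b + 4c + d = 302
  216a + 36b + 6c + d = 1122
  512a + 64b + 8c + d = 2774
Solving the system yields a = 6, b = -4, c = -6, d = 6.
So p(x) = 6x³ - 4x² - 6x + 6.
Then p(2) = 26.

26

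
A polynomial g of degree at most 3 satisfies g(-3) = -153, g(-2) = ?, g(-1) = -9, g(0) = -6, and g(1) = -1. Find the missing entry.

On equispaced nodes a degree-3 polynomial has vanishing fourth forward difference, so
  g(-3) - 4·g(-2) + 6·g(-1) - 4·g(0) + g(1) = 0.
Substituting the known values and solving for g(-2):
  -4·g(-2) = 184
  g(-2) = -46.

-46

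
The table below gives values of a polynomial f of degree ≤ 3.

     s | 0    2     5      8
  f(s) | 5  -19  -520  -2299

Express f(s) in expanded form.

Write f(s) = as^3 + bs^2 + cs + d. Substituting each data point gives a linear system:
  d = 5
  8a + 4b + 2c + d = -19
  125a + 25b + 5c + d = -520
  512a + 64b + 8c + d = -2299
Solving the system yields a = -5, b = 4, c = 0, d = 5.
So f(s) = -5s^3 + 4s^2 + 5.
Check: f(8) = -2299. ✓

f(s) = -5s^3 + 4s^2 + 5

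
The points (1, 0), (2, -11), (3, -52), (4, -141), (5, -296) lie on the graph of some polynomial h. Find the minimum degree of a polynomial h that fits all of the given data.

Forward differences of the values at x = 1, 2, 3, 4, 5:
  h  : 0  -11  -52  -141  -296
  Δ  : -11  -41  -89  -155
  Δ^2: -30  -48  -66
  Δ^3: -18  -18
  Δ^4: 0
The third differences are constant (-18) and nonzero, while all higher differences vanish, so the minimal degree is 3.

3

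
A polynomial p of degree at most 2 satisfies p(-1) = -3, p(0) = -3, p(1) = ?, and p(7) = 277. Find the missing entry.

The 3 known points determine the degree-2 polynomial uniquely.
Write p(u) = au^2 + bu + c. Substituting each data point gives a linear system:
  a - b + c = -3
  c = -3
  49a + 7b + c = 277
Solving the system yields a = 5, b = 5, c = -3.
So p(u) = 5u^2 + 5u - 3.
Then p(1) = 7.

7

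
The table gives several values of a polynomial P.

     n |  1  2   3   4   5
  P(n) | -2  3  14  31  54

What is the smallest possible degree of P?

Forward differences of the values at n = 1, 2, 3, 4, 5:
  P  : -2  3  14  31  54
  Δ  : 5  11  17  23
  Δ^2: 6  6  6
  Δ^3: 0  0
  Δ^4: 0
The second differences are constant (6) and nonzero, while all higher differences vanish, so the minimal degree is 2.

2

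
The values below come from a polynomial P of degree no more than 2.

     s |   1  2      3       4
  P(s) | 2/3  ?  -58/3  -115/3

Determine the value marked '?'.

On equispaced nodes a degree-2 polynomial has vanishing third forward difference, so
  - P(1) + 3·P(2) - 3·P(3) + P(4) = 0.
Substituting the known values and solving for P(2):
  3·P(2) = -19
  P(2) = -19/3.

-19/3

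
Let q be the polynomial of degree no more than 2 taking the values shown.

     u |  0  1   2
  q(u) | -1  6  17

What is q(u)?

Write q(u) = au^2 + bu + c. Substituting each data point gives a linear system:
  c = -1
  a + b + c = 6
  4a + 2b + c = 17
Solving the system yields a = 2, b = 5, c = -1.
So q(u) = 2u^2 + 5u - 1.
Check: q(2) = 17. ✓

q(u) = 2u^2 + 5u - 1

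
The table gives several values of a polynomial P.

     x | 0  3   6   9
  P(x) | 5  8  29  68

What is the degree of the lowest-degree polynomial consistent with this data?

Forward differences of the values at x = 0, 3, 6, 9:
  P  : 5  8  29  68
  Δ  : 3  21  39
  Δ^2: 18  18
  Δ^3: 0
The second differences are constant (18) and nonzero, while all higher differences vanish, so the minimal degree is 2.

2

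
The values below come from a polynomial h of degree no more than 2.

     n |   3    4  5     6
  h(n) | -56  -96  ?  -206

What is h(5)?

-146

The 3 known points determine the degree-2 polynomial uniquely.
Write h(n) = an^2 + bn + c. Substituting each data point gives a linear system:
  9a + 3b + c = -56
  16a + 4b + c = -96
  36a + 6b + c = -206
Solving the system yields a = -5, b = -5, c = 4.
So h(n) = -5n^2 - 5n + 4.
Then h(5) = -146.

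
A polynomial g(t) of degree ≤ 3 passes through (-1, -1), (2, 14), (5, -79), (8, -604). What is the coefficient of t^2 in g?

Write g(t) = at^3 + bt^2 + ct + d. Substituting each data point gives a linear system:
  -a + b - c + d = -1
  8a + 4b + 2c + d = 14
  125a + 25b + 5c + d = -79
  512a + 64b + 8c + d = -604
Solving the system yields a = -2, b = 6, c = 5, d = -4.
So g(t) = -2t³ + 6t² + 5t - 4.
The coefficient of t^2 is 6.

6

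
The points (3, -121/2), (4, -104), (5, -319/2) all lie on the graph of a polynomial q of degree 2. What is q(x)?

q(x) = -6x^2 - (3/2)x - 2

Write q(x) = ax^2 + bx + c. Substituting each data point gives a linear system:
  9a + 3b + c = -121/2
  16a + 4b + c = -104
  25a + 5b + c = -319/2
Solving the system yields a = -6, b = -3/2, c = -2.
So q(x) = -6x² - (3/2)x - 2.
Check: q(4) = -104. ✓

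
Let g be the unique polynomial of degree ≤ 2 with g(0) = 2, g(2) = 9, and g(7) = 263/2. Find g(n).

Write g(n) = an^2 + bn + c. Substituting each data point gives a linear system:
  c = 2
  4a + 2b + c = 9
  49a + 7b + c = 263/2
Solving the system yields a = 3, b = -5/2, c = 2.
So g(n) = 3n² - (5/2)n + 2.
Check: g(2) = 9. ✓

g(n) = 3n^2 - (5/2)n + 2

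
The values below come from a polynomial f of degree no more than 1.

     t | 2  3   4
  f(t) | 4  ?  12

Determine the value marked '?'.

The 2 known points determine the degree-1 polynomial uniquely.
Write f(t) = at + b. Substituting each data point gives a linear system:
  2a + b = 4
  4a + b = 12
Solving the system yields a = 4, b = -4.
So f(t) = 4t - 4.
Then f(3) = 8.

8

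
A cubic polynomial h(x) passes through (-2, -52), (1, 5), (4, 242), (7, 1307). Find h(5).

473

Using the Lagrange interpolation formula with nodes -2, 1, 4, 7:
  L_0(x) = (x - 1)(x - 4)(x - 7) / -162
  L_1(x) = (x + 2)(x - 4)(x - 7) / 54
  L_2(x) = (x + 2)(x - 1)(x - 7) / -54
  L_3(x) = (x + 2)(x - 1)(x - 4) / 162
Then h(x) = -52·L_0(x) + 5·L_1(x) + 242·L_2(x) + 1307·L_3(x).
Expanding and collecting terms gives h(x) = 4x³ - 2x² + 5x - 2.
Evaluating at x = 5: h(5) = 473.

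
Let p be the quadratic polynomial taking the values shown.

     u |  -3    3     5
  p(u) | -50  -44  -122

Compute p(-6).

-188

Using the Lagrange interpolation formula with nodes -3, 3, 5:
  L_0(u) = (u - 3)(u - 5) / 48
  L_1(u) = (u + 3)(u - 5) / -12
  L_2(u) = (u + 3)(u - 3) / 16
Then p(u) = -50·L_0(u) - 44·L_1(u) - 122·L_2(u).
Expanding and collecting terms gives p(u) = -5u² + u - 2.
Evaluating at u = -6: p(-6) = -188.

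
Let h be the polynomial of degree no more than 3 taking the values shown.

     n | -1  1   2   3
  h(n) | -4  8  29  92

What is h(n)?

Write h(n) = an^3 + bn^2 + cn + d. Substituting each data point gives a linear system:
  -a + b - c + d = -4
  a + b + c + d = 8
  8a + 4b + 2c + d = 29
  27a + 9b + 3c + d = 92
Solving the system yields a = 4, b = -3, c = 2, d = 5.
So h(n) = 4n^3 - 3n^2 + 2n + 5.
Check: h(2) = 29. ✓

h(n) = 4n^3 - 3n^2 + 2n + 5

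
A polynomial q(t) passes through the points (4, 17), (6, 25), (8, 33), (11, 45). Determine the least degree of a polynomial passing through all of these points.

1

Divided differences on the nodes 4, 6, 8, 11:
  order 0: 17  25  33  45
  order 1: 4  4  4
  order 2: 0  0
  order 3: 0
The order-1 divided differences are all 4 (nonzero) and every higher order vanishes, so the data lies on a polynomial of degree exactly 1.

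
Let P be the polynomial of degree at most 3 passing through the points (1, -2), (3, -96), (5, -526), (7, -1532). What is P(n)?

Write P(n) = an^3 + bn^2 + cn + d. Substituting each data point gives a linear system:
  a + b + c + d = -2
  27a + 9b + 3c + d = -96
  125a + 25b + 5c + d = -526
  343a + 49b + 7c + d = -1532
Solving the system yields a = -5, b = 3, c = 6, d = -6.
So P(n) = -5n^3 + 3n^2 + 6n - 6.
Check: P(5) = -526. ✓

P(n) = -5n^3 + 3n^2 + 6n - 6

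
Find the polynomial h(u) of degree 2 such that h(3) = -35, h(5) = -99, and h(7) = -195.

Write h(u) = au^2 + bu + c. Substituting each data point gives a linear system:
  9a + 3b + c = -35
  25a + 5b + c = -99
  49a + 7b + c = -195
Solving the system yields a = -4, b = 0, c = 1.
So h(u) = -4u^2 + 1.
Check: h(3) = -35. ✓

h(u) = -4u^2 + 1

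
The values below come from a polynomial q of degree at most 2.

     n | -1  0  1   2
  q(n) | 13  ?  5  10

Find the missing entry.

6

The 3 known points determine the degree-2 polynomial uniquely.
Write q(n) = an^2 + bn + c. Substituting each data point gives a linear system:
  a - b + c = 13
  a + b + c = 5
  4a + 2b + c = 10
Solving the system yields a = 3, b = -4, c = 6.
So q(n) = 3n² - 4n + 6.
Then q(0) = 6.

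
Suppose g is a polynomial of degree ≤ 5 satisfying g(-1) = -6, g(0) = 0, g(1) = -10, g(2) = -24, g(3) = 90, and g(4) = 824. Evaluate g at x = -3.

Forward differences of the values at x = -1, 0, 1, 2, 3, 4:
  g  : -6  0  -10  -24  90  824
  Δ  : 6  -10  -14  114  734
  Δ^2: -16  -4  128  620
  Δ^3: 12  132  492
  Δ^4: 120  360
  Δ^5: 240
The fifth differences are constant, confirming degree 5.
Interpolating (Newton forward form) and evaluating at x = -3 gives g(-3) = -954.

-954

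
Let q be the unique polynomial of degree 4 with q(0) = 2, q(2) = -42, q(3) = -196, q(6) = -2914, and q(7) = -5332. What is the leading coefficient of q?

Write q(x) = ax^4 + bx^3 + cx^2 + dx + e. Substituting each data point gives a linear system:
  e = 2
  16a + 8b + 4c + 2d + e = -42
  81a + 27b + 9c + 3d + e = -196
  1296a + 216b + 36c + 6d + e = -2914
  2401a + 343b + 49c + 7d + e = -5332
Solving the system yields a = -2, b = -2, c = 4, d = -6, e = 2.
So q(x) = -2x^4 - 2x^3 + 4x^2 - 6x + 2.
The leading coefficient is -2.

-2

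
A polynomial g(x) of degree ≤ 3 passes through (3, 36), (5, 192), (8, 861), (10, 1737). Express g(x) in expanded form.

g(x) = 2x^3 - 3x^2 + 4x - 3

Write g(x) = ax^3 + bx^2 + cx + d. Substituting each data point gives a linear system:
  27a + 9b + 3c + d = 36
  125a + 25b + 5c + d = 192
  512a + 64b + 8c + d = 861
  1000a + 100b + 10c + d = 1737
Solving the system yields a = 2, b = -3, c = 4, d = -3.
So g(x) = 2x^3 - 3x^2 + 4x - 3.
Check: g(3) = 36. ✓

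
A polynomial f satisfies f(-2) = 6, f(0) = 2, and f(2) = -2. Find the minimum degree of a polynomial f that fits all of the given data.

Forward differences of the values at u = -2, 0, 2:
  f  : 6  2  -2
  Δ  : -4  -4
  Δ^2: 0
The first differences are constant (-4) and nonzero, while all higher differences vanish, so the minimal degree is 1.

1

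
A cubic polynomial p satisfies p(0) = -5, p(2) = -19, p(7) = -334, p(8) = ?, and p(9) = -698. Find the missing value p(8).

The 4 known points determine the degree-3 polynomial uniquely.
Write p(u) = au^3 + bu^2 + cu + d. Substituting each data point gives a linear system:
  d = -5
  8a + 4b + 2c + d = -19
  343a + 49b + 7c + d = -334
  729a + 81b + 9c + d = -698
Solving the system yields a = -1, b = 1, c = -5, d = -5.
So p(u) = -u^3 + u^2 - 5u - 5.
Then p(8) = -493.

-493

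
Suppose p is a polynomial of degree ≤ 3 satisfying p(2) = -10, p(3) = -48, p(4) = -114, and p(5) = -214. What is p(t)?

p(t) = -t^3 - 5t^2 + 6t + 6

Write p(t) = at^3 + bt^2 + ct + d. Substituting each data point gives a linear system:
  8a + 4b + 2c + d = -10
  27a + 9b + 3c + d = -48
  64a + 16b + 4c + d = -114
  125a + 25b + 5c + d = -214
Solving the system yields a = -1, b = -5, c = 6, d = 6.
So p(t) = -t³ - 5t² + 6t + 6.
Check: p(2) = -10. ✓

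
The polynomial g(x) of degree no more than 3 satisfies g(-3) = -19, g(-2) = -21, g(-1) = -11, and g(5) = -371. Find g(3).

Using the Lagrange interpolation formula with nodes -3, -2, -1, 5:
  L_0(x) = (x + 2)(x + 1)(x - 5) / -16
  L_1(x) = (x + 3)(x + 1)(x - 5) / 7
  L_2(x) = (x + 3)(x + 2)(x - 5) / -12
  L_3(x) = (x + 3)(x + 2)(x + 1) / 336
Then g(x) = -19·L_0(x) - 21·L_1(x) - 11·L_2(x) - 371·L_3(x).
Expanding and collecting terms gives g(x) = -2x^3 - 6x^2 + 6x - 1.
Evaluating at x = 3: g(3) = -91.

-91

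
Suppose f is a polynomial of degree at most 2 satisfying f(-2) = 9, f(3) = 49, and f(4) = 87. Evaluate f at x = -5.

Using the Lagrange interpolation formula with nodes -2, 3, 4:
  L_0(x) = (x - 3)(x - 4) / 30
  L_1(x) = (x + 2)(x - 4) / -5
  L_2(x) = (x + 2)(x - 3) / 6
Then f(x) = 9·L_0(x) + 49·L_1(x) + 87·L_2(x).
Expanding and collecting terms gives f(x) = 5x^2 + 3x - 5.
Evaluating at x = -5: f(-5) = 105.

105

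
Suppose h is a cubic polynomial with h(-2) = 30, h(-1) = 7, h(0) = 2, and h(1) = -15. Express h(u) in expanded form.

h(u) = -5u^3 - 6u^2 - 6u + 2

Using the Lagrange interpolation formula with nodes -2, -1, 0, 1:
  L_0(u) = (u + 1)u(u - 1) / -6
  L_1(u) = (u + 2)u(u - 1) / 2
  L_2(u) = (u + 2)(u + 1)(u - 1) / -2
  L_3(u) = (u + 2)(u + 1)u / 6
Then h(u) = 30·L_0(u) + 7·L_1(u) + 2·L_2(u) - 15·L_3(u).
Expanding and collecting terms gives h(u) = -5u^3 - 6u^2 - 6u + 2.
Check: h(-1) = 7. ✓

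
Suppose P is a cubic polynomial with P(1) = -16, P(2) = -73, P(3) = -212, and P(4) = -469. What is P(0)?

-5

Write P(s) = as^3 + bs^2 + cs + d. Substituting each data point gives a linear system:
  a + b + c + d = -16
  8a + 4b + 2c + d = -73
  27a + 9b + 3c + d = -212
  64a + 16b + 4c + d = -469
Solving the system yields a = -6, b = -5, c = 0, d = -5.
So P(s) = -6s³ - 5s² - 5.
Then P(0) = -5.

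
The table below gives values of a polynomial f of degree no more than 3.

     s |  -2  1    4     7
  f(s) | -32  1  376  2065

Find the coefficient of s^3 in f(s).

6

Write f(s) = as^3 + bs^2 + cs + d. Substituting each data point gives a linear system:
  -8a + 4b - 2c + d = -32
  a + b + c + d = 1
  64a + 16b + 4c + d = 376
  343a + 49b + 7c + d = 2065
Solving the system yields a = 6, b = 1, c = -6, d = 0.
So f(s) = 6s^3 + s^2 - 6s.
The leading coefficient is 6.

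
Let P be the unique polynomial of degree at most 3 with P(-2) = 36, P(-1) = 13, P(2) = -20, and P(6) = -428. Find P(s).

P(s) = -2s^3 + s^2 - 6s + 4

Write P(s) = as^3 + bs^2 + cs + d. Substituting each data point gives a linear system:
  -8a + 4b - 2c + d = 36
  -a + b - c + d = 13
  8a + 4b + 2c + d = -20
  216a + 36b + 6c + d = -428
Solving the system yields a = -2, b = 1, c = -6, d = 4.
So P(s) = -2s^3 + s^2 - 6s + 4.
Check: P(-2) = 36. ✓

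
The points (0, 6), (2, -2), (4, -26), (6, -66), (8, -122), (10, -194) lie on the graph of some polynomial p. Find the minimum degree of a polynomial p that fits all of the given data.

Forward differences of the values at t = 0, 2, 4, 6, 8, 10:
  p  : 6  -2  -26  -66  -122  -194
  Δ  : -8  -24  -40  -56  -72
  Δ^2: -16  -16  -16  -16
  Δ^3: 0  0  0
  Δ^4: 0  0
  Δ^5: 0
The second differences are constant (-16) and nonzero, while all higher differences vanish, so the minimal degree is 2.

2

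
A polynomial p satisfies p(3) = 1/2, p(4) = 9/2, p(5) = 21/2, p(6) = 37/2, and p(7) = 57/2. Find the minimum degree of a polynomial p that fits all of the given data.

Forward differences of the values at u = 3, 4, 5, 6, 7:
  p  : 1/2  9/2  21/2  37/2  57/2
  Δ  : 4  6  8  10
  Δ^2: 2  2  2
  Δ^3: 0  0
  Δ^4: 0
The second differences are constant (2) and nonzero, while all higher differences vanish, so the minimal degree is 2.

2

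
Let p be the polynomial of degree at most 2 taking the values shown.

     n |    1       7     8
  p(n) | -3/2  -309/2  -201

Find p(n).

Using the Lagrange interpolation formula with nodes 1, 7, 8:
  L_0(n) = (n - 7)(n - 8) / 42
  L_1(n) = (n - 1)(n - 8) / -6
  L_2(n) = (n - 1)(n - 7) / 7
Then p(n) = -3/2·L_0(n) - 309/2·L_1(n) - 201·L_2(n).
Expanding and collecting terms gives p(n) = -3n^2 - (3/2)n + 3.
Check: p(1) = -3/2. ✓

p(n) = -3n^2 - (3/2)n + 3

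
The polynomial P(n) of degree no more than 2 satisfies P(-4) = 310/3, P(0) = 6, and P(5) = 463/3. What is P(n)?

P(n) = 6n^2 - (1/3)n + 6

Write P(n) = an^2 + bn + c. Substituting each data point gives a linear system:
  16a - 4b + c = 310/3
  c = 6
  25a + 5b + c = 463/3
Solving the system yields a = 6, b = -1/3, c = 6.
So P(n) = 6n^2 - (1/3)n + 6.
Check: P(-4) = 310/3. ✓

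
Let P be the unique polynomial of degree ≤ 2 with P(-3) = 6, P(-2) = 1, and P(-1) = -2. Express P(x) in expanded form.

P(x) = x^2 - 3

Using the Lagrange interpolation formula with nodes -3, -2, -1:
  L_0(x) = (x + 2)(x + 1) / 2
  L_1(x) = (x + 3)(x + 1) / -1
  L_2(x) = (x + 3)(x + 2) / 2
Then P(x) = 6·L_0(x) + 1·L_1(x) - 2·L_2(x).
Expanding and collecting terms gives P(x) = x^2 - 3.
Check: P(-2) = 1. ✓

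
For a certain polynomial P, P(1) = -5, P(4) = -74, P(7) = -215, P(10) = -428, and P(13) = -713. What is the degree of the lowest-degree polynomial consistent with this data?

2

Forward differences of the values at n = 1, 4, 7, 10, 13:
  P  : -5  -74  -215  -428  -713
  Δ  : -69  -141  -213  -285
  Δ^2: -72  -72  -72
  Δ^3: 0  0
  Δ^4: 0
The second differences are constant (-72) and nonzero, while all higher differences vanish, so the minimal degree is 2.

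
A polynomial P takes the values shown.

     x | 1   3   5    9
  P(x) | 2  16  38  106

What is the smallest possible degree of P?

Divided differences on the nodes 1, 3, 5, 9:
  order 0: 2  16  38  106
  order 1: 7  11  17
  order 2: 1  1
  order 3: 0
The order-2 divided differences are all 1 (nonzero) and every higher order vanishes, so the data lies on a polynomial of degree exactly 2.

2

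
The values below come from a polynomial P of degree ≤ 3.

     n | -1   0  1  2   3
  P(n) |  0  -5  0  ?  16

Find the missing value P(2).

On equispaced nodes a degree-3 polynomial has vanishing fourth forward difference, so
  P(-1) - 4·P(0) + 6·P(1) - 4·P(2) + P(3) = 0.
Substituting the known values and solving for P(2):
  -4·P(2) = -36
  P(2) = 9.

9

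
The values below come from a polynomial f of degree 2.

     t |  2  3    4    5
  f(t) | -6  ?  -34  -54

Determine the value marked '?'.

The 3 known points determine the degree-2 polynomial uniquely.
Write f(t) = at^2 + bt + c. Substituting each data point gives a linear system:
  4a + 2b + c = -6
  16a + 4b + c = -34
  25a + 5b + c = -54
Solving the system yields a = -2, b = -2, c = 6.
So f(t) = -2t² - 2t + 6.
Then f(3) = -18.

-18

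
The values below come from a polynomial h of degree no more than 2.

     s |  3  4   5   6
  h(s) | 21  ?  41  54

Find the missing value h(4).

On equispaced nodes a degree-2 polynomial has vanishing third forward difference, so
  - h(3) + 3·h(4) - 3·h(5) + h(6) = 0.
Substituting the known values and solving for h(4):
  3·h(4) = 90
  h(4) = 30.

30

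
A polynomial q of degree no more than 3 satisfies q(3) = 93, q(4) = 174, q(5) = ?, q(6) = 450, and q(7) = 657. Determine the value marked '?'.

On equispaced nodes a degree-3 polynomial has vanishing fourth forward difference, so
  q(3) - 4·q(4) + 6·q(5) - 4·q(6) + q(7) = 0.
Substituting the known values and solving for q(5):
  6·q(5) = 1746
  q(5) = 291.

291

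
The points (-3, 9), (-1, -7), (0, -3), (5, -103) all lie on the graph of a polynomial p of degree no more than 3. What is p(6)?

-189

Using the Lagrange interpolation formula with nodes -3, -1, 0, 5:
  L_0(u) = (u + 1)u(u - 5) / -48
  L_1(u) = (u + 3)u(u - 5) / 12
  L_2(u) = (u + 3)(u + 1)(u - 5) / -15
  L_3(u) = (u + 3)(u + 1)u / 240
Then p(u) = 9·L_0(u) - 7·L_1(u) - 3·L_2(u) - 103·L_3(u).
Expanding and collecting terms gives p(u) = -u^3 + 5u - 3.
Evaluating at u = 6: p(6) = -189.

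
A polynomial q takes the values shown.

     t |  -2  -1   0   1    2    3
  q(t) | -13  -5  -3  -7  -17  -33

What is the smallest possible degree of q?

2

Forward differences of the values at t = -2, -1, 0, 1, 2, 3:
  q  : -13  -5  -3  -7  -17  -33
  Δ  : 8  2  -4  -10  -16
  Δ^2: -6  -6  -6  -6
  Δ^3: 0  0  0
  Δ^4: 0  0
  Δ^5: 0
The second differences are constant (-6) and nonzero, while all higher differences vanish, so the minimal degree is 2.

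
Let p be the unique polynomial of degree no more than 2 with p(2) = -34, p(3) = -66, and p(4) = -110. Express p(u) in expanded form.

Using the Lagrange interpolation formula with nodes 2, 3, 4:
  L_0(u) = (u - 3)(u - 4) / 2
  L_1(u) = (u - 2)(u - 4) / -1
  L_2(u) = (u - 2)(u - 3) / 2
Then p(u) = -34·L_0(u) - 66·L_1(u) - 110·L_2(u).
Expanding and collecting terms gives p(u) = -6u^2 - 2u - 6.
Check: p(4) = -110. ✓

p(u) = -6u^2 - 2u - 6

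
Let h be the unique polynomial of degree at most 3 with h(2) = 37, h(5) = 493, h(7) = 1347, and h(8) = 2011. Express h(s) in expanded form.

h(s) = 4s^3 - s^2 + 3s + 3

Using the Lagrange interpolation formula with nodes 2, 5, 7, 8:
  L_0(s) = (s - 5)(s - 7)(s - 8) / -90
  L_1(s) = (s - 2)(s - 7)(s - 8) / 18
  L_2(s) = (s - 2)(s - 5)(s - 8) / -10
  L_3(s) = (s - 2)(s - 5)(s - 7) / 18
Then h(s) = 37·L_0(s) + 493·L_1(s) + 1347·L_2(s) + 2011·L_3(s).
Expanding and collecting terms gives h(s) = 4s³ - s² + 3s + 3.
Check: h(8) = 2011. ✓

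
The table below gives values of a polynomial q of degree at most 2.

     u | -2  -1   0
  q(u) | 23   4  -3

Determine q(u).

q(u) = 6u^2 - u - 3

Write q(u) = au^2 + bu + c. Substituting each data point gives a linear system:
  4a - 2b + c = 23
  a - b + c = 4
  c = -3
Solving the system yields a = 6, b = -1, c = -3.
So q(u) = 6u^2 - u - 3.
Check: q(-2) = 23. ✓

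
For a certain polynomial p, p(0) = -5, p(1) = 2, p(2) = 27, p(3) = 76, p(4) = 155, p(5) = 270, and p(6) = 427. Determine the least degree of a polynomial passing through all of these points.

3

Forward differences of the values at t = 0, 1, 2, 3, 4, 5, 6:
  p  : -5  2  27  76  155  270  427
  Δ  : 7  25  49  79  115  157
  Δ^2: 18  24  30  36  42
  Δ^3: 6  6  6  6
  Δ^4: 0  0  0
  Δ^5: 0  0
  Δ^6: 0
The third differences are constant (6) and nonzero, while all higher differences vanish, so the minimal degree is 3.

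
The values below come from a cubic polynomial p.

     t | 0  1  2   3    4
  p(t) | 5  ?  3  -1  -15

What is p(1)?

On equispaced nodes a degree-3 polynomial has vanishing fourth forward difference, so
  p(0) - 4·p(1) + 6·p(2) - 4·p(3) + p(4) = 0.
Substituting the known values and solving for p(1):
  -4·p(1) = -12
  p(1) = 3.

3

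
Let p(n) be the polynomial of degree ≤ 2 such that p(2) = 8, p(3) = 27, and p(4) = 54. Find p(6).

Write p(n) = an^2 + bn + c. Substituting each data point gives a linear system:
  4a + 2b + c = 8
  9a + 3b + c = 27
  16a + 4b + c = 54
Solving the system yields a = 4, b = -1, c = -6.
So p(n) = 4n² - n - 6.
Then p(6) = 132.

132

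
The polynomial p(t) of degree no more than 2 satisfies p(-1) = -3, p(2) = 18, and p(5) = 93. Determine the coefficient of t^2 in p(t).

3

Write p(t) = at^2 + bt + c. Substituting each data point gives a linear system:
  a - b + c = -3
  4a + 2b + c = 18
  25a + 5b + c = 93
Solving the system yields a = 3, b = 4, c = -2.
So p(t) = 3t^2 + 4t - 2.
The leading coefficient is 3.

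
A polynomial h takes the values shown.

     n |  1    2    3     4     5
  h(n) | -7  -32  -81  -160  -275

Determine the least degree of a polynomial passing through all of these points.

Divided differences on the nodes 1, 2, 3, 4, 5:
  order 0: -7  -32  -81  -160  -275
  order 1: -25  -49  -79  -115
  order 2: -12  -15  -18
  order 3: -1  -1
  order 4: 0
The order-3 divided differences are all -1 (nonzero) and every higher order vanishes, so the data lies on a polynomial of degree exactly 3.

3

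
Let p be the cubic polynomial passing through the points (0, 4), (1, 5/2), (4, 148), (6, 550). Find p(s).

Write p(s) = as^3 + bs^2 + cs + d. Substituting each data point gives a linear system:
  d = 4
  a + b + c + d = 5/2
  64a + 16b + 4c + d = 148
  216a + 36b + 6c + d = 550
Solving the system yields a = 3, b = -5/2, c = -2, d = 4.
So p(s) = 3s³ - (5/2)s² - 2s + 4.
Check: p(6) = 550. ✓

p(s) = 3s^3 - (5/2)s^2 - 2s + 4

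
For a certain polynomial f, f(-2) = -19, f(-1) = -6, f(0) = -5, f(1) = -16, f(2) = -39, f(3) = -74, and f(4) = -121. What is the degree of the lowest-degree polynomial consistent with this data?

2

Forward differences of the values at n = -2, -1, 0, 1, 2, 3, 4:
  f  : -19  -6  -5  -16  -39  -74  -121
  Δ  : 13  1  -11  -23  -35  -47
  Δ^2: -12  -12  -12  -12  -12
  Δ^3: 0  0  0  0
  Δ^4: 0  0  0
  Δ^5: 0  0
  Δ^6: 0
The second differences are constant (-12) and nonzero, while all higher differences vanish, so the minimal degree is 2.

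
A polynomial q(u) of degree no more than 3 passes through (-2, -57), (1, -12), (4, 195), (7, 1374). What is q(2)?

Forward differences of the values at u = -2, 1, 4, 7:
  q  : -57  -12  195  1374
  Δ  : 45  207  1179
  Δ^2: 162  972
  Δ^3: 810
The third differences are constant, confirming degree 3.
Interpolating (Newton forward form) and evaluating at u = 2 gives q(2) = -1.

-1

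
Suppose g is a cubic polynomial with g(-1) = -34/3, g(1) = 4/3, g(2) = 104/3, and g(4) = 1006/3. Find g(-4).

-1306/3

Using the Lagrange interpolation formula with nodes -1, 1, 2, 4:
  L_0(x) = (x - 1)(x - 2)(x - 4) / -30
  L_1(x) = (x + 1)(x - 2)(x - 4) / 6
  L_2(x) = (x + 1)(x - 1)(x - 4) / -6
  L_3(x) = (x + 1)(x - 1)(x - 2) / 30
Then g(x) = -34/3·L_0(x) + 4/3·L_1(x) + 104/3·L_2(x) + 1006/3·L_3(x).
Expanding and collecting terms gives g(x) = 6x^3 - 3x^2 + (1/3)x - 2.
Evaluating at x = -4: g(-4) = -1306/3.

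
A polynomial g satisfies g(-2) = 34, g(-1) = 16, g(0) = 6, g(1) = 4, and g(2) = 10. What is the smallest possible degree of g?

2

Forward differences of the values at n = -2, -1, 0, 1, 2:
  g  : 34  16  6  4  10
  Δ  : -18  -10  -2  6
  Δ^2: 8  8  8
  Δ^3: 0  0
  Δ^4: 0
The second differences are constant (8) and nonzero, while all higher differences vanish, so the minimal degree is 2.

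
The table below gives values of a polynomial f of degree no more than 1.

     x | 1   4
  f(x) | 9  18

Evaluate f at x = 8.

Using the Lagrange interpolation formula with nodes 1, 4:
  L_0(x) = (x - 4) / -3
  L_1(x) = (x - 1) / 3
Then f(x) = 9·L_0(x) + 18·L_1(x).
Expanding and collecting terms gives f(x) = 3x + 6.
Evaluating at x = 8: f(8) = 30.

30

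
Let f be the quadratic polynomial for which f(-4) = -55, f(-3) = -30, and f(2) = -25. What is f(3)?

-48

Using the Lagrange interpolation formula with nodes -4, -3, 2:
  L_0(x) = (x + 3)(x - 2) / 6
  L_1(x) = (x + 4)(x - 2) / -5
  L_2(x) = (x + 4)(x + 3) / 30
Then f(x) = -55·L_0(x) - 30·L_1(x) - 25·L_2(x).
Expanding and collecting terms gives f(x) = -4x² - 3x - 3.
Evaluating at x = 3: f(3) = -48.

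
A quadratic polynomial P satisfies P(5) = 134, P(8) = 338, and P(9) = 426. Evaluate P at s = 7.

Using the Lagrange interpolation formula with nodes 5, 8, 9:
  L_0(s) = (s - 8)(s - 9) / 12
  L_1(s) = (s - 5)(s - 9) / -3
  L_2(s) = (s - 5)(s - 8) / 4
Then P(s) = 134·L_0(s) + 338·L_1(s) + 426·L_2(s).
Expanding and collecting terms gives P(s) = 5s^2 + 3s - 6.
Evaluating at s = 7: P(7) = 260.

260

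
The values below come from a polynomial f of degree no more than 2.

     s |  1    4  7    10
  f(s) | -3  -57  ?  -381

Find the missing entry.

-183

On equispaced nodes a degree-2 polynomial has vanishing third forward difference, so
  - f(1) + 3·f(4) - 3·f(7) + f(10) = 0.
Substituting the known values and solving for f(7):
  -3·f(7) = 549
  f(7) = -183.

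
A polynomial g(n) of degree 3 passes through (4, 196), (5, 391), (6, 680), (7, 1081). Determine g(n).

Using the Lagrange interpolation formula with nodes 4, 5, 6, 7:
  L_0(n) = (n - 5)(n - 6)(n - 7) / -6
  L_1(n) = (n - 4)(n - 6)(n - 7) / 2
  L_2(n) = (n - 4)(n - 5)(n - 7) / -2
  L_3(n) = (n - 4)(n - 5)(n - 6) / 6
Then g(n) = 196·L_0(n) + 391·L_1(n) + 680·L_2(n) + 1081·L_3(n).
Expanding and collecting terms gives g(n) = 3n³ + 2n² - 6n - 4.
Check: g(7) = 1081. ✓

g(n) = 3n^3 + 2n^2 - 6n - 4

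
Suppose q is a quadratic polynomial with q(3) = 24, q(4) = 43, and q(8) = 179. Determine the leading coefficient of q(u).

3

Write q(u) = au^2 + bu + c. Substituting each data point gives a linear system:
  9a + 3b + c = 24
  16a + 4b + c = 43
  64a + 8b + c = 179
Solving the system yields a = 3, b = -2, c = 3.
So q(u) = 3u^2 - 2u + 3.
The leading coefficient is 3.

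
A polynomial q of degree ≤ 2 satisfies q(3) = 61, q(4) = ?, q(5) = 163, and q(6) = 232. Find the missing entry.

The 3 known points determine the degree-2 polynomial uniquely.
Write q(u) = au^2 + bu + c. Substituting each data point gives a linear system:
  9a + 3b + c = 61
  25a + 5b + c = 163
  36a + 6b + c = 232
Solving the system yields a = 6, b = 3, c = -2.
So q(u) = 6u^2 + 3u - 2.
Then q(4) = 106.

106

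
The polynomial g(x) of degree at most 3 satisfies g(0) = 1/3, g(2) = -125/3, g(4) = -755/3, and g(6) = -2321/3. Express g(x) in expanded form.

Write g(x) = ax^3 + bx^2 + cx + d. Substituting each data point gives a linear system:
  d = 1/3
  8a + 4b + 2c + d = -125/3
  64a + 16b + 4c + d = -755/3
  216a + 36b + 6c + d = -2321/3
Solving the system yields a = -3, b = -3, c = -3, d = 1/3.
So g(x) = -3x^3 - 3x^2 - 3x + 1/3.
Check: g(2) = -125/3. ✓

g(x) = -3x^3 - 3x^2 - 3x + 1/3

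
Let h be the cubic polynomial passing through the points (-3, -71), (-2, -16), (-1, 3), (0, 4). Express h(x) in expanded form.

h(x) = 3x^3 - 2x + 4

Using the Lagrange interpolation formula with nodes -3, -2, -1, 0:
  L_0(x) = (x + 2)(x + 1)x / -6
  L_1(x) = (x + 3)(x + 1)x / 2
  L_2(x) = (x + 3)(x + 2)x / -2
  L_3(x) = (x + 3)(x + 2)(x + 1) / 6
Then h(x) = -71·L_0(x) - 16·L_1(x) + 3·L_2(x) + 4·L_3(x).
Expanding and collecting terms gives h(x) = 3x^3 - 2x + 4.
Check: h(-2) = -16. ✓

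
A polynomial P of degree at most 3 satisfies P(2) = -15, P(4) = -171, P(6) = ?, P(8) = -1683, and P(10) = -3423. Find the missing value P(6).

The 4 known points determine the degree-3 polynomial uniquely.
Write P(x) = ax^3 + bx^2 + cx + d. Substituting each data point gives a linear system:
  8a + 4b + 2c + d = -15
  64a + 16b + 4c + d = -171
  512a + 64b + 8c + d = -1683
  1000a + 100b + 10c + d = -3423
Solving the system yields a = -4, b = 6, c = -2, d = -3.
So P(x) = -4x^3 + 6x^2 - 2x - 3.
Then P(6) = -663.

-663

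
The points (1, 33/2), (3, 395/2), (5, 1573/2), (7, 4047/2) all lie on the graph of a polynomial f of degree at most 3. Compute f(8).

2960

Forward differences of the values at t = 1, 3, 5, 7:
  f  : 33/2  395/2  1573/2  4047/2
  Δ  : 181  589  1237
  Δ^2: 408  648
  Δ^3: 240
The third differences are constant, confirming degree 3.
Interpolating (Newton forward form) and evaluating at t = 8 gives f(8) = 2960.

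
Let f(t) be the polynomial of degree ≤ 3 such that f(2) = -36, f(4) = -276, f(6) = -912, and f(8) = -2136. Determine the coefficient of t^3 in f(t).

Write f(t) = at^3 + bt^2 + ct + d. Substituting each data point gives a linear system:
  8a + 4b + 2c + d = -36
  64a + 16b + 4c + d = -276
  216a + 36b + 6c + d = -912
  512a + 64b + 8c + d = -2136
Solving the system yields a = -4, b = -3/2, c = 1, d = 0.
So f(t) = -4t³ - (3/2)t² + t.
The leading coefficient is -4.

-4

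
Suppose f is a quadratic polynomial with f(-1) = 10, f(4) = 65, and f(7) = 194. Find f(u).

f(u) = 4u^2 - u + 5

Write f(u) = au^2 + bu + c. Substituting each data point gives a linear system:
  a - b + c = 10
  16a + 4b + c = 65
  49a + 7b + c = 194
Solving the system yields a = 4, b = -1, c = 5.
So f(u) = 4u^2 - u + 5.
Check: f(7) = 194. ✓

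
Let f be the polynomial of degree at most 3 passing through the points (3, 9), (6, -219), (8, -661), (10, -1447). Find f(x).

f(x) = -2x^3 + 5x^2 + 5x + 3

Write f(x) = ax^3 + bx^2 + cx + d. Substituting each data point gives a linear system:
  27a + 9b + 3c + d = 9
  216a + 36b + 6c + d = -219
  512a + 64b + 8c + d = -661
  1000a + 100b + 10c + d = -1447
Solving the system yields a = -2, b = 5, c = 5, d = 3.
So f(x) = -2x^3 + 5x^2 + 5x + 3.
Check: f(6) = -219. ✓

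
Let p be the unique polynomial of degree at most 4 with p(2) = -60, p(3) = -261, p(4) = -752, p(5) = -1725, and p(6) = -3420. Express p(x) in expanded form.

Write p(x) = ax^4 + bx^3 + cx^2 + dx + e. Substituting each data point gives a linear system:
  16a + 8b + 4c + 2d + e = -60
  81a + 27b + 9c + 3d + e = -261
  256a + 64b + 16c + 4d + e = -752
  625a + 125b + 25c + 5d + e = -1725
  1296a + 216b + 36c + 6d + e = -3420
Solving the system yields a = -2, b = -4, c = 1, d = 0, e = 0.
So p(x) = -2x⁴ - 4x³ + x².
Check: p(5) = -1725. ✓

p(x) = -2x^4 - 4x^3 + x^2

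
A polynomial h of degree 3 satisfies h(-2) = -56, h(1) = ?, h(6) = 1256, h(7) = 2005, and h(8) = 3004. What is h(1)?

The 4 known points determine the degree-3 polynomial uniquely.
Write h(s) = as^3 + bs^2 + cs + d. Substituting each data point gives a linear system:
  -8a + 4b - 2c + d = -56
  216a + 36b + 6c + d = 1256
  343a + 49b + 7c + d = 2005
  512a + 64b + 8c + d = 3004
Solving the system yields a = 6, b = -1, c = 0, d = -4.
So h(s) = 6s^3 - s^2 - 4.
Then h(1) = 1.

1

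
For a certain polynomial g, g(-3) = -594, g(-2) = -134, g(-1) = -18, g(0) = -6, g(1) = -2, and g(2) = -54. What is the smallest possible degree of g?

4

Forward differences of the values at t = -3, -2, -1, 0, 1, 2:
  g  : -594  -134  -18  -6  -2  -54
  Δ  : 460  116  12  4  -52
  Δ^2: -344  -104  -8  -56
  Δ^3: 240  96  -48
  Δ^4: -144  -144
  Δ^5: 0
The fourth differences are constant (-144) and nonzero, while all higher differences vanish, so the minimal degree is 4.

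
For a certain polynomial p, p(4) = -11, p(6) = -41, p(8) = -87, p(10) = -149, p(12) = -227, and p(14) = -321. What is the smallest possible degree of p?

2

Forward differences of the values at s = 4, 6, 8, 10, 12, 14:
  p  : -11  -41  -87  -149  -227  -321
  Δ  : -30  -46  -62  -78  -94
  Δ^2: -16  -16  -16  -16
  Δ^3: 0  0  0
  Δ^4: 0  0
  Δ^5: 0
The second differences are constant (-16) and nonzero, while all higher differences vanish, so the minimal degree is 2.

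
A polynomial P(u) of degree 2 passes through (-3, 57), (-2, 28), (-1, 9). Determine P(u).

P(u) = 5u^2 - 4u

Write P(u) = au^2 + bu + c. Substituting each data point gives a linear system:
  9a - 3b + c = 57
  4a - 2b + c = 28
  a - b + c = 9
Solving the system yields a = 5, b = -4, c = 0.
So P(u) = 5u^2 - 4u.
Check: P(-2) = 28. ✓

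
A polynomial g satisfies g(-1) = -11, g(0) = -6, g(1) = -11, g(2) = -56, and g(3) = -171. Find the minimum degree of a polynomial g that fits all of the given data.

3

Forward differences of the values at n = -1, 0, 1, 2, 3:
  g  : -11  -6  -11  -56  -171
  Δ  : 5  -5  -45  -115
  Δ^2: -10  -40  -70
  Δ^3: -30  -30
  Δ^4: 0
The third differences are constant (-30) and nonzero, while all higher differences vanish, so the minimal degree is 3.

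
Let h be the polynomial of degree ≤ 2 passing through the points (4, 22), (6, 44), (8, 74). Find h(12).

158

Using the Lagrange interpolation formula with nodes 4, 6, 8:
  L_0(x) = (x - 6)(x - 8) / 8
  L_1(x) = (x - 4)(x - 8) / -4
  L_2(x) = (x - 4)(x - 6) / 8
Then h(x) = 22·L_0(x) + 44·L_1(x) + 74·L_2(x).
Expanding and collecting terms gives h(x) = x^2 + x + 2.
Evaluating at x = 12: h(12) = 158.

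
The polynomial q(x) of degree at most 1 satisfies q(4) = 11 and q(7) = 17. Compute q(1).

5

Write q(x) = ax + b. Substituting each data point gives a linear system:
  4a + b = 11
  7a + b = 17
Solving the system yields a = 2, b = 3.
So q(x) = 2x + 3.
Then q(1) = 5.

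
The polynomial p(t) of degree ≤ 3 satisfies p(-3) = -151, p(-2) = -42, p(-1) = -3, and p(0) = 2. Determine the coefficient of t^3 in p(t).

6

Write p(t) = at^3 + bt^2 + ct + d. Substituting each data point gives a linear system:
  -27a + 9b - 3c + d = -151
  -8a + 4b - 2c + d = -42
  -a + b - c + d = -3
  d = 2
Solving the system yields a = 6, b = 1, c = 0, d = 2.
So p(t) = 6t³ + t² + 2.
The leading coefficient is 6.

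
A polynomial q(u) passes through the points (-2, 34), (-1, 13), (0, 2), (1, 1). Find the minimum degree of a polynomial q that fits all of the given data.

Forward differences of the values at u = -2, -1, 0, 1:
  q  : 34  13  2  1
  Δ  : -21  -11  -1
  Δ^2: 10  10
  Δ^3: 0
The second differences are constant (10) and nonzero, while all higher differences vanish, so the minimal degree is 2.

2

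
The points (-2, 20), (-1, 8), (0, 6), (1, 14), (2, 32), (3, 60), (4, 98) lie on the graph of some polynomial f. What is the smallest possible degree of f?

2

Forward differences of the values at x = -2, -1, 0, 1, 2, 3, 4:
  f  : 20  8  6  14  32  60  98
  Δ  : -12  -2  8  18  28  38
  Δ^2: 10  10  10  10  10
  Δ^3: 0  0  0  0
  Δ^4: 0  0  0
  Δ^5: 0  0
  Δ^6: 0
The second differences are constant (10) and nonzero, while all higher differences vanish, so the minimal degree is 2.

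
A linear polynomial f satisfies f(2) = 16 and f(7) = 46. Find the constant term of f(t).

Write f(t) = at + b. Substituting each data point gives a linear system:
  2a + b = 16
  7a + b = 46
Solving the system yields a = 6, b = 4.
So f(t) = 6t + 4.
The constant term is 4.

4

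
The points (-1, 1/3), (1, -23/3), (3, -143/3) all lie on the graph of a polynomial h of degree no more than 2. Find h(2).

-71/3

Write h(x) = ax^2 + bx + c. Substituting each data point gives a linear system:
  a - b + c = 1/3
  a + b + c = -23/3
  9a + 3b + c = -143/3
Solving the system yields a = -4, b = -4, c = 1/3.
So h(x) = -4x^2 - 4x + 1/3.
Then h(2) = -71/3.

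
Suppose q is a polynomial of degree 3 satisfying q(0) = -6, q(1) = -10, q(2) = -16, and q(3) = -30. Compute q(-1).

Using the Lagrange interpolation formula with nodes 0, 1, 2, 3:
  L_0(x) = (x - 1)(x - 2)(x - 3) / -6
  L_1(x) = x(x - 2)(x - 3) / 2
  L_2(x) = x(x - 1)(x - 3) / -2
  L_3(x) = x(x - 1)(x - 2) / 6
Then q(x) = -6·L_0(x) - 10·L_1(x) - 16·L_2(x) - 30·L_3(x).
Expanding and collecting terms gives q(x) = -x^3 + 2x^2 - 5x - 6.
Evaluating at x = -1: q(-1) = 2.

2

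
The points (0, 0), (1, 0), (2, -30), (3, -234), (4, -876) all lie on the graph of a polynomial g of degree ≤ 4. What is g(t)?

Write g(t) = at^4 + bt^3 + ct^2 + dt + e. Substituting each data point gives a linear system:
  e = 0
  a + b + c + d + e = 0
  16a + 8b + 4c + 2d + e = -30
  81a + 27b + 9c + 3d + e = -234
  256a + 64b + 16c + 4d + e = -876
Solving the system yields a = -5, b = 6, c = 2, d = -3, e = 0.
So g(t) = -5t^4 + 6t^3 + 2t^2 - 3t.
Check: g(0) = 0. ✓

g(t) = -5t^4 + 6t^3 + 2t^2 - 3t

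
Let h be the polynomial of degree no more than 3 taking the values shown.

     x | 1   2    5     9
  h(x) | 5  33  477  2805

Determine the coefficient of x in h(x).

Write h(x) = ax^3 + bx^2 + cx + d. Substituting each data point gives a linear system:
  a + b + c + d = 5
  8a + 4b + 2c + d = 33
  125a + 25b + 5c + d = 477
  729a + 81b + 9c + d = 2805
Solving the system yields a = 4, b = -2, c = 6, d = -3.
So h(x) = 4x^3 - 2x^2 + 6x - 3.
The coefficient of x is 6.

6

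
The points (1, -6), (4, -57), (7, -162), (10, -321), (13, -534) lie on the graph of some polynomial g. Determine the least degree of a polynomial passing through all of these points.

Forward differences of the values at x = 1, 4, 7, 10, 13:
  g  : -6  -57  -162  -321  -534
  Δ  : -51  -105  -159  -213
  Δ^2: -54  -54  -54
  Δ^3: 0  0
  Δ^4: 0
The second differences are constant (-54) and nonzero, while all higher differences vanish, so the minimal degree is 2.

2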